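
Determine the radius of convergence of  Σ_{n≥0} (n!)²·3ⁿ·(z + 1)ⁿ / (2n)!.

Ratio test: |a_{n+1}/a_n| = (n+1)²/[(2n+1)·(2n+2)] · 3 → 3/4 as n → ∞.
Thus R = 1/(3/4) = 4/3.

R = 4/3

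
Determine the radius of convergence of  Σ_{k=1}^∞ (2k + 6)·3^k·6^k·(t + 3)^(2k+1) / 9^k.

Ratio test: |a_{k+1}/a_k| = [(2(k+1) + 6)/(2k + 6)] · 3·6/9 → 2 as k → ∞.
Writing y = (t + 3)², the series in y has radius 1/2, so |t + 3| < √(1/2) and R = √2/2.

R = √2/2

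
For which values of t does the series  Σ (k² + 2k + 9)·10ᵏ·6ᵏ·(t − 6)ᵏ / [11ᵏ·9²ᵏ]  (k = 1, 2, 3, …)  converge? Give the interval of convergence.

(-177/20, 417/20)

Apply the ratio test: |a_{k+1}| / |a_k| = [((k+1)² + 2(k+1) + 9)/(k² + 2k + 9)] · 10·6/(11·81), which tends to 20/297 as k → ∞.
The series converges when 20/297 · |t − 6| < 1, giving R = 297/20.
Endpoint t = 417/20: the k-th term does not approach 0; divergence by the term test.
Endpoint t = -177/20: the k-th term does not approach 0; divergence by the term test.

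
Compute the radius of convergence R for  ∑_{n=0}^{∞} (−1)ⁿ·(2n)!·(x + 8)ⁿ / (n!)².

The ratio of consecutive coefficients is (2n+1)·(2n+2)/(n+1)² → 4.
Convergence for |x + 8| · 4 < 1, i.e. |x + 8| < 1/4. So R = 1/4.

R = 1/4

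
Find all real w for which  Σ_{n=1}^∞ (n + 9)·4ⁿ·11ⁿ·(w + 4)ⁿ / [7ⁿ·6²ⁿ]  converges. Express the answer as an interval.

Apply the ratio test: |a_{n+1}| / |a_n| = [((n+1) + 9)/(n + 9)] · 4·11/(7·36), which tends to 11/63 as n → ∞.
Thus R = 1/(11/63) = 63/11.
Endpoint w = 19/11: the terms have absolute value of order n, which does not tend to 0, so the series diverges by the divergence test.
Check w = -107/11: the n-th term does not approach 0; divergence by the term test.

(-107/11, 19/11)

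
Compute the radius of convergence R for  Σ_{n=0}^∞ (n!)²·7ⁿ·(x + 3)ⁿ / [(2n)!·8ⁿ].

By the ratio test, |a_{n+1}/a_n| = (n+1)²/[(2n+1)·(2n+2)] · 7/8 → 7/32.
Convergence for |x + 3| · 7/32 < 1, i.e. |x + 3| < 32/7. So R = 32/7.

R = 32/7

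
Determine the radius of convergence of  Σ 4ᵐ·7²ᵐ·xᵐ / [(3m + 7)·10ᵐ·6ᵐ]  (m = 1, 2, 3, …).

By the ratio test, |a_{m+1}/a_m| = [(3m + 7)/(3(m+1) + 7)] · 4·49/(10·6) → 49/15.
Convergence for |x| · 49/15 < 1, i.e. |x| < 15/49. So R = 15/49.

R = 15/49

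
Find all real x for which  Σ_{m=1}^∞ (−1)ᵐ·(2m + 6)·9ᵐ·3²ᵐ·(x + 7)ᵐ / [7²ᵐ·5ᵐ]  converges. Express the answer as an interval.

The ratio of consecutive coefficients is [(2(m+1) + 6)/(2m + 6)] · 9·9/(49·5) → 81/245.
Hence the series converges for |x + 7| < 1/(81/245) = 245/81, so the radius of convergence is 245/81.
Endpoint x = -322/81: the m-th term does not approach 0; divergence by the term test.
Check x = -812/81: the terms have absolute value of order m, which does not tend to 0, so the series diverges by the divergence test.

(-812/81, -322/81)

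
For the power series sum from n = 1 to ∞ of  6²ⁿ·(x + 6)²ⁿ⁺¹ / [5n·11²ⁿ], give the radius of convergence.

R = 11/6

Apply the ratio test: |a_{n+1}| / |a_n| = [5n/5(n+1)] · 36/121, which tends to 36/121 as n → ∞.
Successive powers of (x + 6) differ by 2, so the series converges when |x + 6|² · 36/121 < 1, i.e. |x + 6| < √(121/36) = 11/6. So R = 11/6.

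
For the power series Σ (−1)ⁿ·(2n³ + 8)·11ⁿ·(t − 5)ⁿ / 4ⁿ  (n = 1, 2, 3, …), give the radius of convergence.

R = 4/11

The ratio of consecutive coefficients is [(2(n+1)³ + 8)/(2n³ + 8)] · 11/4 → 11/4.
Thus R = 1/(11/4) = 4/11.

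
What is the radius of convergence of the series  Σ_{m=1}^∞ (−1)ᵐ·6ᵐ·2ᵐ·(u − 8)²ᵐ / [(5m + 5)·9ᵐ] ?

The ratio of consecutive coefficients is [(5m + 5)/(5(m+1) + 5)] · 6·2/9 → 4/3.
Since the exponent of (u − 8) increases by 2 each term, convergence requires |u − 8|² < 3/4, hence R = √3/2.

R = √3/2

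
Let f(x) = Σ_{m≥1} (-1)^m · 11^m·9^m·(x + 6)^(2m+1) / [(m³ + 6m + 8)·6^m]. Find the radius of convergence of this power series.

R = √66/33

Apply the ratio test: |a_{m+1}| / |a_m| = [(m³ + 6m + 8)/((m+1)³ + 6(m+1) + 8)] · 11·9/6, which tends to 33/2 as m → ∞.
Writing y = (x + 6)², the series in y has radius 2/33, so |x + 6| < √(2/33) and R = √66/33.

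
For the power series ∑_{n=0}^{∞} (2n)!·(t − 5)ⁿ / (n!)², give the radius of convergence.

By the ratio test, |a_{n+1}/a_n| = (2n+1)·(2n+2)/(n+1)² → 4.
Thus R = 1/(4) = 1/4.

R = 1/4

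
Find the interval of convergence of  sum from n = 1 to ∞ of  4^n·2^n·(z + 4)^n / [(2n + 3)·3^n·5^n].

[-47/8, -17/8)

Ratio test: |a_{n+1}/a_n| = [(2n + 3)/(2(n+1) + 3)] · 4·2/(3·5) → 8/15 as n → ∞.
Hence the series converges for |z + 4| < 1/(8/15) = 15/8, so the radius of convergence is 15/8.
When z = -17/8, comparison with the harmonic series Σ 1/n shows the series diverges.
At z = -47/8: convergence follows from the alternating series test (terms decrease monotonically to 0).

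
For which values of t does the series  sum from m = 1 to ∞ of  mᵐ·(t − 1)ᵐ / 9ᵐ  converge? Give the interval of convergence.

{1}

By the Cauchy root test, |a_m|^(1/m) = m/9 → ∞.
Since the m-th root of |a_m| is unbounded, the series converges only at t = 1; R = 0.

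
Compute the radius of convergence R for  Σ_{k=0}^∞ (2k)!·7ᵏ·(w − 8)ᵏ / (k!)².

By the ratio test, |a_{k+1}/a_k| = (2k+1)·(2k+2)/(k+1)² · 7 → 28.
Thus R = 1/(28) = 1/28.

R = 1/28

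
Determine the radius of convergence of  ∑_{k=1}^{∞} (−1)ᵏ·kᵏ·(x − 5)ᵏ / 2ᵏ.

Applying the root test, |a_k|^(1/k) = k/2 → ∞.
The root grows without bound, so R = 0 (convergence only at x = 5).

R = 0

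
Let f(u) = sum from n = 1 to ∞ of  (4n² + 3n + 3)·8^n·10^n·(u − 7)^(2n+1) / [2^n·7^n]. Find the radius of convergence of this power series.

Apply the ratio test: |a_{n+1}| / |a_n| = [(4(n+1)² + 3(n+1) + 3)/(4n² + 3n + 3)] · 8·10/(2·7), which tends to 40/7 as n → ∞.
Since the exponent of (u − 7) increases by 2 each term, convergence requires |u − 7|² < 7/40, hence R = √70/20.

R = √70/20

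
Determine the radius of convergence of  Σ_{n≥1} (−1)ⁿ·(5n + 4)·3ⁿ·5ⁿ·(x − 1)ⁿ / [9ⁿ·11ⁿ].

R = 33/5

The ratio of consecutive coefficients is [(5(n+1) + 4)/(5n + 4)] · 3·5/(9·11) → 5/33.
The series converges when 5/33 · |x − 1| < 1, giving R = 33/5.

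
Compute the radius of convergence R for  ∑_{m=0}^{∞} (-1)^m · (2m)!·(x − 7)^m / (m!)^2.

Apply the ratio test: |a_{m+1}| / |a_m| = (2m+1)·(2m+2)/(m+1)², which tends to 4 as m → ∞.
Thus R = 1/(4) = 1/4.

R = 1/4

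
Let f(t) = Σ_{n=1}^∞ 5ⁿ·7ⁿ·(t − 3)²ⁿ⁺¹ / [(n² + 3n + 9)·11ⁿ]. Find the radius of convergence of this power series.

By the ratio test, |a_{n+1}/a_n| = [(n² + 3n + 9)/((n+1)² + 3(n+1) + 9)] · 5·7/11 → 35/11.
Writing y = (t − 3)², the series in y has radius 11/35, so |t − 3| < √(11/35) and R = √385/35.

R = √385/35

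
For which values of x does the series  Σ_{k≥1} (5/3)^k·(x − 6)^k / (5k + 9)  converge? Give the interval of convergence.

[27/5, 33/5)

Apply the ratio test: |a_{k+1}| / |a_k| = [(5k + 9)/(5(k+1) + 9)] · 5/3, which tends to 5/3 as k → ∞.
Thus R = 1/(5/3) = 3/5.
Endpoint x = 33/5: the terms behave like c/k; limit comparison with the harmonic series gives divergence.
Check x = 27/5: the terms alternate in sign and decrease monotonically to 0 in absolute value (size ~ c/k), so the alternating series test gives convergence.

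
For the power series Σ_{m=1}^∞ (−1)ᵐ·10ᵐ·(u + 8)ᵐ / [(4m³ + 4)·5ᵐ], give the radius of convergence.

R = 1/2

Apply the ratio test: |a_{m+1}| / |a_m| = [(4m³ + 4)/(4(m+1)³ + 4)] · 10/5, which tends to 2 as m → ∞.
The series converges when 2 · |u + 8| < 1, giving R = 1/2.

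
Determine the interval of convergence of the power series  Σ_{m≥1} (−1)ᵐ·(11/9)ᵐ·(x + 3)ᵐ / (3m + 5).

(-42/11, -24/11]

Apply the ratio test: |a_{m+1}| / |a_m| = [(3m + 5)/(3(m+1) + 5)] · 11/9, which tends to 11/9 as m → ∞.
Convergence for |x + 3| · 11/9 < 1, i.e. |x + 3| < 9/11. So R = 9/11.
Endpoint x = -24/11: an alternating series whose terms decrease to 0 in absolute value, so it converges by the Leibniz criterion.
At x = -42/11: the terms behave like c/m; limit comparison with the harmonic series gives divergence.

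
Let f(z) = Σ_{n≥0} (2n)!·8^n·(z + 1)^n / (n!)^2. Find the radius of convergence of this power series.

R = 1/32

The ratio of consecutive coefficients is (2n+1)·(2n+2)/(n+1)² · 8 → 32.
Thus R = 1/(32) = 1/32.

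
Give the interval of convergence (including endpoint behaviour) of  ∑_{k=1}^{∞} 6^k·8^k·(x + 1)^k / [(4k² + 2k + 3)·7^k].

[-55/48, -41/48]

Apply the ratio test: |a_{k+1}| / |a_k| = [(4k² + 2k + 3)/(4(k+1)² + 2(k+1) + 3)] · 6·8/7, which tends to 48/7 as k → ∞.
Thus R = 1/(48/7) = 7/48.
At x = -41/48: the series is dominated by a constant times Σ 1/k², which converges (p = 2 > 1).
Check x = -55/48: the terms are on the order of 1/k², so the series converges absolutely by comparison with the p-series (p = 2 > 1).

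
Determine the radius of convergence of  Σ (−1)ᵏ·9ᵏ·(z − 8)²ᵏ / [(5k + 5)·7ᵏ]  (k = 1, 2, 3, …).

By the ratio test, |a_{k+1}/a_k| = [(5k + 5)/(5(k+1) + 5)] · 9/7 → 9/7.
Since the exponent of (z − 8) increases by 2 each term, convergence requires |z − 8|² < 7/9, hence R = √7/3.

R = √7/3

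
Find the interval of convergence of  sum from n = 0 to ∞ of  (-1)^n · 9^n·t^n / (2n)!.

Ratio test: |a_{n+1}/a_n| = 9 · 1/[(2n+1)·(2n+2)] → 0 as n → ∞.
Since the limit is 0 < 1 for every t, the series converges on all of ℝ and R = ∞.

(−∞, ∞)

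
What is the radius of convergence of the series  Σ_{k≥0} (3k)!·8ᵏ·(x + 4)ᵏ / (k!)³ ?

Ratio test: |a_{k+1}/a_k| = (3k+1)·(3k+2)·(3k+3)/(k+1)³ · 8 → 216 as k → ∞.
Convergence for |x + 4| · 216 < 1, i.e. |x + 4| < 1/216. So R = 1/216.

R = 1/216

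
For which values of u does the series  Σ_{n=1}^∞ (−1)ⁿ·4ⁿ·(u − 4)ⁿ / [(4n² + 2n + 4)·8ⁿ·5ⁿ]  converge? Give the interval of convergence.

[-6, 14]

Ratio test: |a_{n+1}/a_n| = [(4n² + 2n + 4)/(4(n+1)² + 2(n+1) + 4)] · 4/(8·5) → 1/10 as n → ∞.
Hence the series converges for |u − 4| < 1/(1/10) = 10, so the radius of convergence is 10.
At u = 14: the terms are on the order of 1/n², so the series converges absolutely by comparison with the p-series (p = 2 > 1).
Endpoint u = -6: the terms are on the order of 1/n², so the series converges absolutely by comparison with the p-series (p = 2 > 1).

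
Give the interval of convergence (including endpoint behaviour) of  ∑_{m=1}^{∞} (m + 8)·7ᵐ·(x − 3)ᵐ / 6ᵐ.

The ratio of consecutive coefficients is [((m+1) + 8)/(m + 8)] · 7/6 → 7/6.
Hence the series converges for |x − 3| < 1/(7/6) = 6/7, so the radius of convergence is 6/7.
When x = 27/7, the m-th term does not approach 0; divergence by the term test.
Endpoint x = 15/7: the terms have absolute value of order m, which does not tend to 0, so the series diverges by the divergence test.

(15/7, 27/7)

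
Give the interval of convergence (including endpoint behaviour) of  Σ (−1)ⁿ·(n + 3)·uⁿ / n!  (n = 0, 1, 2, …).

Apply the ratio test: |a_{n+1}| / |a_n| = ((n+1) + 3)/(n + 3) · 1/(n+1), which tends to 0 as n → ∞.
Since the limit is 0 < 1 for every u, the series converges on all of ℝ and R = ∞.

(−∞, ∞)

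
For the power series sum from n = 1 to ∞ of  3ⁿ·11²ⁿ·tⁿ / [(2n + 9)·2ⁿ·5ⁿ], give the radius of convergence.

The ratio of consecutive coefficients is [(2n + 9)/(2(n+1) + 9)] · 3·121/(2·5) → 363/10.
The series converges when 363/10 · |t| < 1, giving R = 10/363.

R = 10/363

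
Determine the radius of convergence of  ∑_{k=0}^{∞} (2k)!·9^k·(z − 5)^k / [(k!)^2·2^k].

Ratio test: |a_{k+1}/a_k| = (2k+1)·(2k+2)/(k+1)² · 9/2 → 18 as k → ∞.
Convergence for |z − 5| · 18 < 1, i.e. |z − 5| < 1/18. So R = 1/18.

R = 1/18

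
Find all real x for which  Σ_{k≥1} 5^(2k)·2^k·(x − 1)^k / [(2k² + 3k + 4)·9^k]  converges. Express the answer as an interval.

[41/50, 59/50]

The ratio of consecutive coefficients is [(2k² + 3k + 4)/(2(k+1)² + 3(k+1) + 4)] · 25·2/9 → 50/9.
Convergence for |x − 1| · 50/9 < 1, i.e. |x − 1| < 9/50. So R = 9/50.
At x = 59/50: the terms are on the order of 1/k², so the series converges absolutely by comparison with the p-series (p = 2 > 1).
Check x = 41/50: the series is dominated by a constant times Σ 1/k², which converges (p = 2 > 1).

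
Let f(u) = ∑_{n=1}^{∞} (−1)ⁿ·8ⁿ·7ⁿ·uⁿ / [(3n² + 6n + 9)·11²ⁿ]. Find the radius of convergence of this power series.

By the ratio test, |a_{n+1}/a_n| = [(3n² + 6n + 9)/(3(n+1)² + 6(n+1) + 9)] · 8·7/121 → 56/121.
Convergence for |u| · 56/121 < 1, i.e. |u| < 121/56. So R = 121/56.

R = 121/56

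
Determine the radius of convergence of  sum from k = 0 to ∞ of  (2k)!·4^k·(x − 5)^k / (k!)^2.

Ratio test: |a_{k+1}/a_k| = (2k+1)·(2k+2)/(k+1)² · 4 → 16 as k → ∞.
The series converges when 16 · |x − 5| < 1, giving R = 1/16.

R = 1/16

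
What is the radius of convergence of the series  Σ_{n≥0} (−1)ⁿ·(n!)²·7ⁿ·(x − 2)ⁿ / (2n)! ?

Ratio test: |a_{n+1}/a_n| = (n+1)²/[(2n+1)·(2n+2)] · 7 → 7/4 as n → ∞.
Hence the series converges for |x − 2| < 1/(7/4) = 4/7, so the radius of convergence is 4/7.

R = 4/7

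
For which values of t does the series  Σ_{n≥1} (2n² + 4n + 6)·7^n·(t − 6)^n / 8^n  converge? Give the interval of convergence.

Apply the ratio test: |a_{n+1}| / |a_n| = [(2(n+1)² + 4(n+1) + 6)/(2n² + 4n + 6)] · 7/8, which tends to 7/8 as n → ∞.
Convergence for |t − 6| · 7/8 < 1, i.e. |t − 6| < 8/7. So R = 8/7.
At t = 50/7: the terms have absolute value of order n², which does not tend to 0, so the series diverges by the divergence test.
When t = 34/7, the terms have absolute value of order n², which does not tend to 0, so the series diverges by the divergence test.

(34/7, 50/7)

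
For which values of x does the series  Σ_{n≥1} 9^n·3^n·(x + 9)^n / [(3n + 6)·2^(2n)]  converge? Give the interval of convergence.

[-247/27, -239/27)

Apply the ratio test: |a_{n+1}| / |a_n| = [(3n + 6)/(3(n+1) + 6)] · 9·3/4, which tends to 27/4 as n → ∞.
The series converges when 27/4 · |x + 9| < 1, giving R = 4/27.
Check x = -239/27: comparison with the harmonic series Σ 1/n shows the series diverges.
When x = -247/27, the terms alternate in sign and decrease monotonically to 0 in absolute value (size ~ c/n), so the alternating series test gives convergence.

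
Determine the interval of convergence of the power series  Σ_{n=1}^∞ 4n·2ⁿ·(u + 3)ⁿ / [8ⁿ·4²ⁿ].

Apply the ratio test: |a_{n+1}| / |a_n| = [4(n+1)/4n] · 2/(8·16), which tends to 1/64 as n → ∞.
The series converges when 1/64 · |u + 3| < 1, giving R = 64.
At u = 61: the terms do not tend to 0, so the series diverges.
Endpoint u = -67: the n-th term does not approach 0; divergence by the term test.

(-67, 61)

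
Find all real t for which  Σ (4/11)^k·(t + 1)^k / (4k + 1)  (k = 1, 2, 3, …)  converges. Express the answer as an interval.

Apply the ratio test: |a_{k+1}| / |a_k| = [(4k + 1)/(4(k+1) + 1)] · 4/11, which tends to 4/11 as k → ∞.
Hence the series converges for |t + 1| < 1/(4/11) = 11/4, so the radius of convergence is 11/4.
Check t = 7/4: the terms behave like c/k; limit comparison with the harmonic series gives divergence.
At t = -15/4: an alternating series whose terms decrease to 0 in absolute value, so it converges by the Leibniz criterion.

[-15/4, 7/4)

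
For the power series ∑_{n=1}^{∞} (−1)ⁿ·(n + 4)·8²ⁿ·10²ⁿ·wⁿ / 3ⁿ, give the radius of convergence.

By the ratio test, |a_{n+1}/a_n| = [((n+1) + 4)/(n + 4)] · 64·100/3 → 6400/3.
Convergence for |w| · 6400/3 < 1, i.e. |w| < 3/6400. So R = 3/6400.

R = 3/6400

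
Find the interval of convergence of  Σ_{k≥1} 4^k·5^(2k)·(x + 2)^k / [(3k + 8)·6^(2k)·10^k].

Ratio test: |a_{k+1}/a_k| = [(3k + 8)/(3(k+1) + 8)] · 4·25/(36·10) → 5/18 as k → ∞.
Thus R = 1/(5/18) = 18/5.
Endpoint x = 8/5: the terms behave like c/k; limit comparison with the harmonic series gives divergence.
Check x = -28/5: the terms alternate in sign and decrease monotonically to 0 in absolute value (size ~ c/k), so the alternating series test gives convergence.

[-28/5, 8/5)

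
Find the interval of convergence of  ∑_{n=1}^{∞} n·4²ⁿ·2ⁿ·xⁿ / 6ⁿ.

By the ratio test, |a_{n+1}/a_n| = [(n+1)/n] · 16·2/6 → 16/3.
Hence the series converges for |x| < 1/(16/3) = 3/16, so the radius of convergence is 3/16.
When x = 3/16, the terms do not tend to 0, so the series diverges.
At x = -3/16: the terms have absolute value of order n, which does not tend to 0, so the series diverges by the divergence test.

(-3/16, 3/16)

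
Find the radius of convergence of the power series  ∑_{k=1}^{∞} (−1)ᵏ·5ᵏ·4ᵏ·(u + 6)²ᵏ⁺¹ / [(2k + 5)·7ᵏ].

R = √35/10

Apply the ratio test: |a_{k+1}| / |a_k| = [(2k + 5)/(2(k+1) + 5)] · 5·4/7, which tends to 20/7 as k → ∞.
Writing y = (u + 6)², the series in y has radius 7/20, so |u + 6| < √(7/20) and R = √35/10.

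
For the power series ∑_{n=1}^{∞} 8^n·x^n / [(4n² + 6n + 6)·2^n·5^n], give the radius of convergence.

Ratio test: |a_{n+1}/a_n| = [(4n² + 6n + 6)/(4(n+1)² + 6(n+1) + 6)] · 8/(2·5) → 4/5 as n → ∞.
Convergence for |x| · 4/5 < 1, i.e. |x| < 5/4. So R = 5/4.

R = 5/4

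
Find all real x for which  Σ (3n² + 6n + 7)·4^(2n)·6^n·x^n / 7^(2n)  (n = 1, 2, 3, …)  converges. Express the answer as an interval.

Apply the ratio test: |a_{n+1}| / |a_n| = [(3(n+1)² + 6(n+1) + 7)/(3n² + 6n + 7)] · 16·6/49, which tends to 96/49 as n → ∞.
Thus R = 1/(96/49) = 49/96.
Endpoint x = 49/96: the terms have absolute value of order n², which does not tend to 0, so the series diverges by the divergence test.
When x = -49/96, the terms do not tend to 0, so the series diverges.

(-49/96, 49/96)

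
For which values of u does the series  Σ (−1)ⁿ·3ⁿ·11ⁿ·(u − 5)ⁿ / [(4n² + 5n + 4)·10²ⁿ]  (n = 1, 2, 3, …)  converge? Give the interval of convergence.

[65/33, 265/33]

By the ratio test, |a_{n+1}/a_n| = [(4n² + 5n + 4)/(4(n+1)² + 5(n+1) + 4)] · 3·11/100 → 33/100.
The series converges when 33/100 · |u − 5| < 1, giving R = 100/33.
Check u = 265/33: the terms are on the order of 1/n², so the series converges absolutely by comparison with the p-series (p = 2 > 1).
Check u = 65/33: the series is dominated by a constant times Σ 1/n², which converges (p = 2 > 1).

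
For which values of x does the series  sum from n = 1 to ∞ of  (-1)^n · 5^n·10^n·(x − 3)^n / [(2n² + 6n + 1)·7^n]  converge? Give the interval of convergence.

[143/50, 157/50]

The ratio of consecutive coefficients is [(2n² + 6n + 1)/(2(n+1)² + 6(n+1) + 1)] · 5·10/7 → 50/7.
Hence the series converges for |x − 3| < 1/(50/7) = 7/50, so the radius of convergence is 7/50.
At x = 157/50: absolute convergence follows by limit comparison with Σ 1/n².
When x = 143/50, absolute convergence follows by limit comparison with Σ 1/n².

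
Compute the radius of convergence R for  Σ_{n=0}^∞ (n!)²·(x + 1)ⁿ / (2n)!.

Apply the ratio test: |a_{n+1}| / |a_n| = (n+1)²/[(2n+1)·(2n+2)], which tends to 1/4 as n → ∞.
The series converges when 1/4 · |x + 1| < 1, giving R = 4.

R = 4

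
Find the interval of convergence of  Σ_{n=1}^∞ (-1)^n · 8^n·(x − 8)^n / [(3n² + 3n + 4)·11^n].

By the ratio test, |a_{n+1}/a_n| = [(3n² + 3n + 4)/(3(n+1)² + 3(n+1) + 4)] · 8/11 → 8/11.
Hence the series converges for |x − 8| < 1/(8/11) = 11/8, so the radius of convergence is 11/8.
At x = 75/8: the terms are on the order of 1/n², so the series converges absolutely by comparison with the p-series (p = 2 > 1).
Check x = 53/8: absolute convergence follows by limit comparison with Σ 1/n².

[53/8, 75/8]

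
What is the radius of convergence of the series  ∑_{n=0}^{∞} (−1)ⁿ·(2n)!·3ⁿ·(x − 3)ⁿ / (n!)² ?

R = 1/12

By the ratio test, |a_{n+1}/a_n| = (2n+1)·(2n+2)/(n+1)² · 3 → 12.
Convergence for |x − 3| · 12 < 1, i.e. |x − 3| < 1/12. So R = 1/12.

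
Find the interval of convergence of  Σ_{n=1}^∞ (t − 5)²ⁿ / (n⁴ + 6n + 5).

[4, 6]

Apply the ratio test: |a_{n+1}| / |a_n| = (n⁴ + 6n + 5)/((n+1)⁴ + 6(n+1) + 5), which tends to 1 as n → ∞.
Successive powers of (t − 5) differ by 2, so the series converges when |t − 5|² · 1 < 1, i.e. |t − 5| < √(1) = 1. So R = 1.
At t = 6: absolute convergence follows by limit comparison with Σ 1/n⁴.
Check t = 4: the series is dominated by a constant times Σ 1/n⁴, which converges (p = 4 > 1).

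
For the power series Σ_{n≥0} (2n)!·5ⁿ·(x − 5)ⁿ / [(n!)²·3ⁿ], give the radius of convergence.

R = 3/20

Apply the ratio test: |a_{n+1}| / |a_n| = (2n+1)·(2n+2)/(n+1)² · 5/3, which tends to 20/3 as n → ∞.
Convergence for |x − 5| · 20/3 < 1, i.e. |x − 5| < 3/20. So R = 3/20.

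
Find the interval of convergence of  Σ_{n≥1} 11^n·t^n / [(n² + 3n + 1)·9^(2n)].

[-81/11, 81/11]

Apply the ratio test: |a_{n+1}| / |a_n| = [(n² + 3n + 1)/((n+1)² + 3(n+1) + 1)] · 11/81, which tends to 11/81 as n → ∞.
Hence the series converges for |t| < 1/(11/81) = 81/11, so the radius of convergence is 81/11.
At t = 81/11: absolute convergence follows by limit comparison with Σ 1/n².
When t = -81/11, the terms are on the order of 1/n², so the series converges absolutely by comparison with the p-series (p = 2 > 1).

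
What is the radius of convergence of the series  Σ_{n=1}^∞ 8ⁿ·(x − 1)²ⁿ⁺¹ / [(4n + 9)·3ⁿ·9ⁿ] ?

R = 3√6/4

Apply the ratio test: |a_{n+1}| / |a_n| = [(4n + 9)/(4(n+1) + 9)] · 8/(3·9), which tends to 8/27 as n → ∞.
Writing y = (x − 1)², the series in y has radius 27/8, so |x − 1| < √(27/8) and R = 3√6/4.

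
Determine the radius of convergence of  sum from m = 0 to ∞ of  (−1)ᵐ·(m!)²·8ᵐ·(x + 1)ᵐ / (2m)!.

R = 1/2

The ratio of consecutive coefficients is (m+1)²/[(2m+1)·(2m+2)] · 8 → 2.
The series converges when 2 · |x + 1| < 1, giving R = 1/2.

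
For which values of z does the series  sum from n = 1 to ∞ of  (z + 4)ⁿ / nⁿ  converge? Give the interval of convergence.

(−∞, ∞)

By the Cauchy root test, |a_n|^(1/n) = 1/n → 0.
The limit is 0 for every z, so R = ∞.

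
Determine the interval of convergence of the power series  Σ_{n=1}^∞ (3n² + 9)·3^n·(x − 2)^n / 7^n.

(-1/3, 13/3)

By the ratio test, |a_{n+1}/a_n| = [(3(n+1)² + 9)/(3n² + 9)] · 3/7 → 3/7.
Hence the series converges for |x − 2| < 1/(3/7) = 7/3, so the radius of convergence is 7/3.
Endpoint x = 13/3: the terms have absolute value of order n², which does not tend to 0, so the series diverges by the divergence test.
Check x = -1/3: the terms do not tend to 0, so the series diverges.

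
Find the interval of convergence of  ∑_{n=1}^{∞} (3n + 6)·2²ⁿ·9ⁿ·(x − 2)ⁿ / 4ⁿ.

(17/9, 19/9)

The ratio of consecutive coefficients is [(3(n+1) + 6)/(3n + 6)] · 4·9/4 → 9.
The series converges when 9 · |x − 2| < 1, giving R = 1/9.
When x = 19/9, the terms have absolute value of order n, which does not tend to 0, so the series diverges by the divergence test.
At x = 17/9: the n-th term does not approach 0; divergence by the term test.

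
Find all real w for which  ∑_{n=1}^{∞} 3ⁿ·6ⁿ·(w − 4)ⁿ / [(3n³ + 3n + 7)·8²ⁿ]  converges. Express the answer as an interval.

By the ratio test, |a_{n+1}/a_n| = [(3n³ + 3n + 7)/(3(n+1)³ + 3(n+1) + 7)] · 3·6/64 → 9/32.
The series converges when 9/32 · |w − 4| < 1, giving R = 32/9.
Check w = 68/9: the series is dominated by a constant times Σ 1/n³, which converges (p = 3 > 1).
At w = 4/9: absolute convergence follows by limit comparison with Σ 1/n³.

[4/9, 68/9]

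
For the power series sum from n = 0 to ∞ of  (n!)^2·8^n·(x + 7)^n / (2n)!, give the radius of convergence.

By the ratio test, |a_{n+1}/a_n| = (n+1)²/[(2n+1)·(2n+2)] · 8 → 2.
Convergence for |x + 7| · 2 < 1, i.e. |x + 7| < 1/2. So R = 1/2.

R = 1/2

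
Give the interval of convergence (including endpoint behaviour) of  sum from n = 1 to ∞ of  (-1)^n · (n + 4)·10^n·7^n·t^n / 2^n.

(-1/35, 1/35)

The ratio of consecutive coefficients is [((n+1) + 4)/(n + 4)] · 10·7/2 → 35.
Hence the series converges for |t| < 1/(35) = 1/35, so the radius of convergence is 1/35.
Check t = 1/35: the terms do not tend to 0, so the series diverges.
At t = -1/35: the terms do not tend to 0, so the series diverges.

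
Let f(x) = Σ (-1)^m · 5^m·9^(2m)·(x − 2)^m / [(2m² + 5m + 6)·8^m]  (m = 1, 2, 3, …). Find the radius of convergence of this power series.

R = 8/405

Ratio test: |a_{m+1}/a_m| = [(2m² + 5m + 6)/(2(m+1)² + 5(m+1) + 6)] · 5·81/8 → 405/8 as m → ∞.
Hence the series converges for |x − 2| < 1/(405/8) = 8/405, so the radius of convergence is 8/405.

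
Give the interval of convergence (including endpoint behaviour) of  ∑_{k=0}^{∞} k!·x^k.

{0}

Ratio test: |a_{k+1}/a_k| = (k+1) → ∞ as k → ∞.
The terms grow without bound for any x ≠ 0, so R = 0 (convergence only at x = 0).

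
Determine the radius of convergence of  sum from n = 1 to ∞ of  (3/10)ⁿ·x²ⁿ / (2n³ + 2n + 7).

Apply the ratio test: |a_{n+1}| / |a_n| = [(2n³ + 2n + 7)/(2(n+1)³ + 2(n+1) + 7)] · 3/10, which tends to 3/10 as n → ∞.
Writing y = x², the series in y has radius 10/3, so |x| < √(10/3) and R = √30/3.

R = √30/3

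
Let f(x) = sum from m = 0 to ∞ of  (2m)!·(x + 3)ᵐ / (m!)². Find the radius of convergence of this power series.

R = 1/4

By the ratio test, |a_{m+1}/a_m| = (2m+1)·(2m+2)/(m+1)² → 4.
Thus R = 1/(4) = 1/4.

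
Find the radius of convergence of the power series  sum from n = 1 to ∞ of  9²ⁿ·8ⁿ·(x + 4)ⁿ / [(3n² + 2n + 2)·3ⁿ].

By the ratio test, |a_{n+1}/a_n| = [(3n² + 2n + 2)/(3(n+1)² + 2(n+1) + 2)] · 81·8/3 → 216.
Convergence for |x + 4| · 216 < 1, i.e. |x + 4| < 1/216. So R = 1/216.

R = 1/216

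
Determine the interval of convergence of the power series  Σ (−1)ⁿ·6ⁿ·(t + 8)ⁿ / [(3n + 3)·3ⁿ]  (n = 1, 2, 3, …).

The ratio of consecutive coefficients is [(3n + 3)/(3(n+1) + 3)] · 6/3 → 2.
Hence the series converges for |t + 8| < 1/(2) = 1/2, so the radius of convergence is 1/2.
Check t = -15/2: the terms alternate in sign and decrease monotonically to 0 in absolute value (size ~ c/n), so the alternating series test gives convergence.
At t = -17/2: the terms behave like c/n; limit comparison with the harmonic series gives divergence.

(-17/2, -15/2]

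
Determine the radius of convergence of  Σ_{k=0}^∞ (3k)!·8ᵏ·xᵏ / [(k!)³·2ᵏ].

R = 1/108

By the ratio test, |a_{k+1}/a_k| = (3k+1)·(3k+2)·(3k+3)/(k+1)³ · 8/2 → 108.
Convergence for |x| · 108 < 1, i.e. |x| < 1/108. So R = 1/108.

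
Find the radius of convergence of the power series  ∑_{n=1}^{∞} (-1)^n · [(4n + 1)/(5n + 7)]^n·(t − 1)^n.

R = 5/4

By the Cauchy root test, |a_n|^(1/n) = (4n + 1)/(5n + 7) → 4/5.
The series converges when 4/5 · |t − 1| < 1, giving R = 5/4.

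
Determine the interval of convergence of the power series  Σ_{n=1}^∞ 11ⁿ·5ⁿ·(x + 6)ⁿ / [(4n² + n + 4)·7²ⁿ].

[-379/55, -281/55]

The ratio of consecutive coefficients is [(4n² + n + 4)/(4(n+1)² + (n+1) + 4)] · 11·5/49 → 55/49.
Hence the series converges for |x + 6| < 1/(55/49) = 49/55, so the radius of convergence is 49/55.
When x = -281/55, the terms are on the order of 1/n², so the series converges absolutely by comparison with the p-series (p = 2 > 1).
Check x = -379/55: absolute convergence follows by limit comparison with Σ 1/n².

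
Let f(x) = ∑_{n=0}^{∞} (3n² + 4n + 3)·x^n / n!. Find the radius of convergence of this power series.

Ratio test: |a_{n+1}/a_n| = (3(n+1)² + 4(n+1) + 3)/(3n² + 4n + 3) · 1/(n+1) → 0 as n → ∞.
The limit is 0, so the series converges for all x; R = ∞.

R = ∞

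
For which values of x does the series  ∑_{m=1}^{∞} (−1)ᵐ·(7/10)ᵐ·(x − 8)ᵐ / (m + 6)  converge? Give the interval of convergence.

(46/7, 66/7]

Ratio test: |a_{m+1}/a_m| = [(m + 6)/((m+1) + 6)] · 7/10 → 7/10 as m → ∞.
Hence the series converges for |x − 8| < 1/(7/10) = 10/7, so the radius of convergence is 10/7.
Check x = 66/7: convergence follows from the alternating series test (terms decrease monotonically to 0).
When x = 46/7, the terms are asymptotic to a nonzero constant times 1/m, so the series diverges by limit comparison with Σ 1/m.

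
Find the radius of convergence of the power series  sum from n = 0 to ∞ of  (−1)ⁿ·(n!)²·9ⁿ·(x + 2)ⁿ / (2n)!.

By the ratio test, |a_{n+1}/a_n| = (n+1)²/[(2n+1)·(2n+2)] · 9 → 9/4.
The series converges when 9/4 · |x + 2| < 1, giving R = 4/9.

R = 4/9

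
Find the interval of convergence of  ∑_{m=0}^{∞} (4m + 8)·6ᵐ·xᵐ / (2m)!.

(−∞, ∞)

By the ratio test, |a_{m+1}/a_m| = (4(m+1) + 8)/(4m + 8) · 6 · 1/[(2m+1)·(2m+2)] → 0.
The limit is 0, so the series converges for all x; R = ∞.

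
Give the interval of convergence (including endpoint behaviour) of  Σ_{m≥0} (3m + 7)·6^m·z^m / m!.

(−∞, ∞)

The ratio of consecutive coefficients is (3(m+1) + 7)/(3m + 7) · 6 · 1/(m+1) → 0.
The limit is 0, so the series converges for all z; R = ∞.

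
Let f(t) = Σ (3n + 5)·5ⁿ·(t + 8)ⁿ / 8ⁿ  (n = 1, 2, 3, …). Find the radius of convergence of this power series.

R = 8/5

Apply the ratio test: |a_{n+1}| / |a_n| = [(3(n+1) + 5)/(3n + 5)] · 5/8, which tends to 5/8 as n → ∞.
Hence the series converges for |t + 8| < 1/(5/8) = 8/5, so the radius of convergence is 8/5.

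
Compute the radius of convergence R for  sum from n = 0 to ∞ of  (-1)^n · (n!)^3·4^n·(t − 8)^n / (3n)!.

By the ratio test, |a_{n+1}/a_n| = (n+1)³/[(3n+1)·(3n+2)·(3n+3)] · 4 → 4/27.
Hence the series converges for |t − 8| < 1/(4/27) = 27/4, so the radius of convergence is 27/4.

R = 27/4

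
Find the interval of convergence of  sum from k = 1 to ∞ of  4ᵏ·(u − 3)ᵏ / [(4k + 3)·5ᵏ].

Apply the ratio test: |a_{k+1}| / |a_k| = [(4k + 3)/(4(k+1) + 3)] · 4/5, which tends to 4/5 as k → ∞.
Convergence for |u − 3| · 4/5 < 1, i.e. |u − 3| < 5/4. So R = 5/4.
Check u = 17/4: the terms are asymptotic to a nonzero constant times 1/k, so the series diverges by limit comparison with Σ 1/k.
At u = 7/4: convergence follows from the alternating series test (terms decrease monotonically to 0).

[7/4, 17/4)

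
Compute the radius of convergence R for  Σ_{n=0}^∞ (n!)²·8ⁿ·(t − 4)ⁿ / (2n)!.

The ratio of consecutive coefficients is (n+1)²/[(2n+1)·(2n+2)] · 8 → 2.
The series converges when 2 · |t − 4| < 1, giving R = 1/2.

R = 1/2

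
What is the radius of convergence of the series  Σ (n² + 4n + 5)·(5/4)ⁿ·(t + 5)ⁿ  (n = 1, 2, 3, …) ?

The ratio of consecutive coefficients is [((n+1)² + 4(n+1) + 5)/(n² + 4n + 5)] · 5/4 → 5/4.
Thus R = 1/(5/4) = 4/5.

R = 4/5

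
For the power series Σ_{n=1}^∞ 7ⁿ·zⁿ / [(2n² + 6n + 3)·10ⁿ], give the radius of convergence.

The ratio of consecutive coefficients is [(2n² + 6n + 3)/(2(n+1)² + 6(n+1) + 3)] · 7/10 → 7/10.
Convergence for |z| · 7/10 < 1, i.e. |z| < 10/7. So R = 10/7.

R = 10/7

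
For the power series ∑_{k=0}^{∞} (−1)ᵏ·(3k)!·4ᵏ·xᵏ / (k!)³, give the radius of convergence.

R = 1/108

The ratio of consecutive coefficients is (3k+1)·(3k+2)·(3k+3)/(k+1)³ · 4 → 108.
The series converges when 108 · |x| < 1, giving R = 1/108.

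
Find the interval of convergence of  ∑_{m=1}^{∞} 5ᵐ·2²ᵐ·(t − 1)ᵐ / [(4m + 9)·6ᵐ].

[7/10, 13/10)

Apply the ratio test: |a_{m+1}| / |a_m| = [(4m + 9)/(4(m+1) + 9)] · 5·4/6, which tends to 10/3 as m → ∞.
The series converges when 10/3 · |t − 1| < 1, giving R = 3/10.
Endpoint t = 13/10: the terms behave like c/m; limit comparison with the harmonic series gives divergence.
Endpoint t = 7/10: convergence follows from the alternating series test (terms decrease monotonically to 0).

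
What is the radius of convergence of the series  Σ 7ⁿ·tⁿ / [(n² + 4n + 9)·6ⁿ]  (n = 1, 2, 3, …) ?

R = 6/7

Ratio test: |a_{n+1}/a_n| = [(n² + 4n + 9)/((n+1)² + 4(n+1) + 9)] · 7/6 → 7/6 as n → ∞.
Hence the series converges for |t| < 1/(7/6) = 6/7, so the radius of convergence is 6/7.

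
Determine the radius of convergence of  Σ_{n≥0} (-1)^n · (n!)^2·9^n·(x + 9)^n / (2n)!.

The ratio of consecutive coefficients is (n+1)²/[(2n+1)·(2n+2)] · 9 → 9/4.
Convergence for |x + 9| · 9/4 < 1, i.e. |x + 9| < 4/9. So R = 4/9.

R = 4/9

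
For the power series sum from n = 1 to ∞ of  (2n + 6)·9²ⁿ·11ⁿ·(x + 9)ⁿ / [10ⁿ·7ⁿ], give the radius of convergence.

R = 70/891

By the ratio test, |a_{n+1}/a_n| = [(2(n+1) + 6)/(2n + 6)] · 81·11/(10·7) → 891/70.
Convergence for |x + 9| · 891/70 < 1, i.e. |x + 9| < 70/891. So R = 70/891.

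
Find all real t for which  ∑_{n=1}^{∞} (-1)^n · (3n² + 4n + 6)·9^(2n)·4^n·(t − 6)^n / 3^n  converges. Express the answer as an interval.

Apply the ratio test: |a_{n+1}| / |a_n| = [(3(n+1)² + 4(n+1) + 6)/(3n² + 4n + 6)] · 81·4/3, which tends to 108 as n → ∞.
Thus R = 1/(108) = 1/108.
Endpoint t = 649/108: the terms have absolute value of order n², which does not tend to 0, so the series diverges by the divergence test.
Endpoint t = 647/108: the terms do not tend to 0, so the series diverges.

(647/108, 649/108)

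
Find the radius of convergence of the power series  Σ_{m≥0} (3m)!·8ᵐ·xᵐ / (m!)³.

The ratio of consecutive coefficients is (3m+1)·(3m+2)·(3m+3)/(m+1)³ · 8 → 216.
Hence the series converges for |x| < 1/(216) = 1/216, so the radius of convergence is 1/216.

R = 1/216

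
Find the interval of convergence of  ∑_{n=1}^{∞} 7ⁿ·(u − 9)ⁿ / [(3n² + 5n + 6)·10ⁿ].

[53/7, 73/7]

Apply the ratio test: |a_{n+1}| / |a_n| = [(3n² + 5n + 6)/(3(n+1)² + 5(n+1) + 6)] · 7/10, which tends to 7/10 as n → ∞.
Hence the series converges for |u − 9| < 1/(7/10) = 10/7, so the radius of convergence is 10/7.
Check u = 73/7: the series is dominated by a constant times Σ 1/n², which converges (p = 2 > 1).
At u = 53/7: the terms are on the order of 1/n², so the series converges absolutely by comparison with the p-series (p = 2 > 1).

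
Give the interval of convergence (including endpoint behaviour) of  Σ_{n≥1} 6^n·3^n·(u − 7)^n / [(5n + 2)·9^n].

[13/2, 15/2)

By the ratio test, |a_{n+1}/a_n| = [(5n + 2)/(5(n+1) + 2)] · 6·3/9 → 2.
Hence the series converges for |u − 7| < 1/(2) = 1/2, so the radius of convergence is 1/2.
Check u = 15/2: comparison with the harmonic series Σ 1/n shows the series diverges.
Check u = 13/2: an alternating series whose terms decrease to 0 in absolute value, so it converges by the Leibniz criterion.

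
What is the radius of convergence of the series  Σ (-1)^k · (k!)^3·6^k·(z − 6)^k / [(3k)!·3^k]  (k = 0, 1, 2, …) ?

By the ratio test, |a_{k+1}/a_k| = (k+1)³/[(3k+1)·(3k+2)·(3k+3)] · 6/3 → 2/27.
Convergence for |z − 6| · 2/27 < 1, i.e. |z − 6| < 27/2. So R = 27/2.

R = 27/2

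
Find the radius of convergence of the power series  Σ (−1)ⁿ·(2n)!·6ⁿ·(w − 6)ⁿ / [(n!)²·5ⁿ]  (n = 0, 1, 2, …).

R = 5/24

By the ratio test, |a_{n+1}/a_n| = (2n+1)·(2n+2)/(n+1)² · 6/5 → 24/5.
Thus R = 1/(24/5) = 5/24.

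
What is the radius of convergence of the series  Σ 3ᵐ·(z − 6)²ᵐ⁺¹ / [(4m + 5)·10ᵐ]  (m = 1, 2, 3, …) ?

R = √30/3

Ratio test: |a_{m+1}/a_m| = [(4m + 5)/(4(m+1) + 5)] · 3/10 → 3/10 as m → ∞.
Since the exponent of (z − 6) increases by 2 each term, convergence requires |z − 6|² < 10/3, hence R = √30/3.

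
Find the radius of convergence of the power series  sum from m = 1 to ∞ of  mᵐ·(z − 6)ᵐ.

By the Cauchy root test, |a_m|^(1/m) = m → ∞.
The root grows without bound, so R = 0 (convergence only at z = 6).

R = 0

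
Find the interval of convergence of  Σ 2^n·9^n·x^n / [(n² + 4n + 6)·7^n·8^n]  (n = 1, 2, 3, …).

The ratio of consecutive coefficients is [(n² + 4n + 6)/((n+1)² + 4(n+1) + 6)] · 2·9/(7·8) → 9/28.
Hence the series converges for |x| < 1/(9/28) = 28/9, so the radius of convergence is 28/9.
Endpoint x = 28/9: absolute convergence follows by limit comparison with Σ 1/n².
Endpoint x = -28/9: absolute convergence follows by limit comparison with Σ 1/n².

[-28/9, 28/9]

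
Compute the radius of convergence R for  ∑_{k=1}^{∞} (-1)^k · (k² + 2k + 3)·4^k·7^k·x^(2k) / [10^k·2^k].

R = √35/7

Ratio test: |a_{k+1}/a_k| = [((k+1)² + 2(k+1) + 3)/(k² + 2k + 3)] · 4·7/(10·2) → 7/5 as k → ∞.
Successive powers of x differ by 2, so the series converges when |x|² · 7/5 < 1, i.e. |x| < √(5/7). So R = √35/7.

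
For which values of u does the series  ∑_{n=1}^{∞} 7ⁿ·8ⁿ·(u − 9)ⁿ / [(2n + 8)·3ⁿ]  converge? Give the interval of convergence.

[501/56, 507/56)

Apply the ratio test: |a_{n+1}| / |a_n| = [(2n + 8)/(2(n+1) + 8)] · 7·8/3, which tends to 56/3 as n → ∞.
Thus R = 1/(56/3) = 3/56.
Check u = 507/56: comparison with the harmonic series Σ 1/n shows the series diverges.
Endpoint u = 501/56: convergence follows from the alternating series test (terms decrease monotonically to 0).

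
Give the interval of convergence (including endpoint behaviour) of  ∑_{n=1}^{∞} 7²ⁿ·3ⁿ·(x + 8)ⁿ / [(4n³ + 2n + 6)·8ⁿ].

The ratio of consecutive coefficients is [(4n³ + 2n + 6)/(4(n+1)³ + 2(n+1) + 6)] · 49·3/8 → 147/8.
Thus R = 1/(147/8) = 8/147.
When x = -1168/147, absolute convergence follows by limit comparison with Σ 1/n³.
Check x = -1184/147: the series is dominated by a constant times Σ 1/n³, which converges (p = 3 > 1).

[-1184/147, -1168/147]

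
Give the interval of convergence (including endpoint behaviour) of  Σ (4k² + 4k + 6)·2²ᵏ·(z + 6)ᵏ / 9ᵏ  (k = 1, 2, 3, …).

(-33/4, -15/4)

By the ratio test, |a_{k+1}/a_k| = [(4(k+1)² + 4(k+1) + 6)/(4k² + 4k + 6)] · 4/9 → 4/9.
Convergence for |z + 6| · 4/9 < 1, i.e. |z + 6| < 9/4. So R = 9/4.
Endpoint z = -15/4: the k-th term does not approach 0; divergence by the term test.
At z = -33/4: the terms do not tend to 0, so the series diverges.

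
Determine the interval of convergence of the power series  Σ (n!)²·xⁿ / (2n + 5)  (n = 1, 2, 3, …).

The ratio of consecutive coefficients is (n+1)² · (2n + 5)/(2(n+1) + 5) → ∞.
The ratio grows without bound, so the series diverges whenever x ≠ 0; it converges only at x = 0. R = 0.

{0}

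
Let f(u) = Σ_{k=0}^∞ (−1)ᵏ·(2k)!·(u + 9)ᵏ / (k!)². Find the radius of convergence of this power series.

Apply the ratio test: |a_{k+1}| / |a_k| = (2k+1)·(2k+2)/(k+1)², which tends to 4 as k → ∞.
Hence the series converges for |u + 9| < 1/(4) = 1/4, so the radius of convergence is 1/4.

R = 1/4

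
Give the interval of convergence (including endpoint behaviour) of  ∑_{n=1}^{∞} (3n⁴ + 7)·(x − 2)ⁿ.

(1, 3)

Ratio test: |a_{n+1}/a_n| = (3(n+1)⁴ + 7)/(3n⁴ + 7) → 1 as n → ∞.
So the series converges when |x − 2| < 1 and diverges when |x − 2| > 1; R = 1.
At x = 3: the n-th term does not approach 0; divergence by the term test.
Endpoint x = 1: the terms have absolute value of order n⁴, which does not tend to 0, so the series diverges by the divergence test.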